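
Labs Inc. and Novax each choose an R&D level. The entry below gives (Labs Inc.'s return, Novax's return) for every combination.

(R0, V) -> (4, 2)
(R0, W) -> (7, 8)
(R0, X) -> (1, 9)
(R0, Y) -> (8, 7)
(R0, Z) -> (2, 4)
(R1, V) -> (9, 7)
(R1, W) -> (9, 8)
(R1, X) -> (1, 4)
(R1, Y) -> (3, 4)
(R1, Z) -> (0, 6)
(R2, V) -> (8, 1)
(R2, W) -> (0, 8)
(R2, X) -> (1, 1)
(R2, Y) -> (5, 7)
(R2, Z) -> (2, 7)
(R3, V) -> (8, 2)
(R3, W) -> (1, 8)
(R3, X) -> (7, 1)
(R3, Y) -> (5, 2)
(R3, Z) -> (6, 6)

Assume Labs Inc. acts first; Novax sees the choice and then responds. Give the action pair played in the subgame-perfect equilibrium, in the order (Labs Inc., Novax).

(R1, W)

Work backward from Novax's decision.
- R0 → Novax plays X (best of 2, 8, 9, 7, 4); Labs Inc. gets 1.
- R1 → Novax plays W (best of 7, 8, 4, 4, 6); Labs Inc. gets 9.
- R2 → Novax plays W (best of 1, 8, 1, 7, 7); Labs Inc. gets 0.
- R3 → Novax plays W (best of 2, 8, 1, 2, 6); Labs Inc. gets 1.
Among 1, 9, 0, 1, the best is 9 at R1. Subgame-perfect outcome: (R1, W) with payoffs (9, 8).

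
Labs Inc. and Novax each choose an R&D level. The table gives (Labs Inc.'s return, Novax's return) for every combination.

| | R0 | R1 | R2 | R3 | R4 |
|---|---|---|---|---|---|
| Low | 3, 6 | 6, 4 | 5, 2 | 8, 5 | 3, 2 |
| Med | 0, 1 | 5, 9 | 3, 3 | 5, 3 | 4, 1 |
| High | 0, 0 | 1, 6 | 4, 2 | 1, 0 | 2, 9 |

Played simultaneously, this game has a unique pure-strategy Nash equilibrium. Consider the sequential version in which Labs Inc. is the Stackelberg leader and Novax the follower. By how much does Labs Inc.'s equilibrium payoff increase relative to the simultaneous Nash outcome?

Solve by backward induction (Labs Inc. leads).
- Low: Novax compares 6, 4, 2, 5, 2 and picks R0; Labs Inc. would get 3.
- Med: Novax compares 1, 9, 3, 3, 1 and picks R1; Labs Inc. would get 5.
- High: Novax compares 0, 6, 2, 0, 9 and picks R4; Labs Inc. would get 2.
Among 3, 5, 2, the best is 5 at Med. Subgame-perfect outcome: (Med, R1) with payoffs (5, 9).
For the simultaneous game, intersect best replies.
Labs Inc.'s best replies: R0→Low; R1→Low; R2→Low; R3→Low; R4→Med.
Novax's best replies: Low→R0; Med→R1; High→R4.
Only (Low, R0) has each player best-responding; Nash payoffs (3, 6).
Labs Inc.'s commitment gain: 5 − 3 = 2.

2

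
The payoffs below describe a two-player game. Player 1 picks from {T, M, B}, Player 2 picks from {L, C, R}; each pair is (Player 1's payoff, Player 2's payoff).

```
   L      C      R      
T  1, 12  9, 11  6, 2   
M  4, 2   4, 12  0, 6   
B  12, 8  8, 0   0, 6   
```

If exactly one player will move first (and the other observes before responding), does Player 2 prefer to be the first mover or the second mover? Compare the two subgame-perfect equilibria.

If Player 1 leads: Player 2's best replies are T→L, M→C, B→L; Player 1's induced payoffs 1, 4, 12; outcome (B, L), payoffs (12, 8).
If Player 2 leads: Player 1's best replies are L→B, C→T, R→T; Player 2's induced payoffs 8, 11, 2; outcome (T, C), payoffs (9, 11).
Player 2 gets 11 moving first and 8 moving second, so Player 2 prefers to move first.

first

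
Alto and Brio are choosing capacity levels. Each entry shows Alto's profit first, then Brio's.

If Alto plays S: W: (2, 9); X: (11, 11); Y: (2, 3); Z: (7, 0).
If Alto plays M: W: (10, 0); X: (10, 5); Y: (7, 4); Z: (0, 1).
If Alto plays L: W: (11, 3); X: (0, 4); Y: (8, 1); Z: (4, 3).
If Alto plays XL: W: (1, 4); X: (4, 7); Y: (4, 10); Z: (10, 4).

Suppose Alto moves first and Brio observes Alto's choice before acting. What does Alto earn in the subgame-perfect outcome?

Brio best-responds to each possible Alto move:
- S: BR = X, leader payoff 11.
- M: BR = X, leader payoff 10.
- L: BR = X, leader payoff 0.
- XL: BR = Y, leader payoff 4.
Alto's induced payoffs are 11, 10, 0, 4, so Alto commits to S. Subgame-perfect outcome: (S, X) with payoffs (11, 11).

11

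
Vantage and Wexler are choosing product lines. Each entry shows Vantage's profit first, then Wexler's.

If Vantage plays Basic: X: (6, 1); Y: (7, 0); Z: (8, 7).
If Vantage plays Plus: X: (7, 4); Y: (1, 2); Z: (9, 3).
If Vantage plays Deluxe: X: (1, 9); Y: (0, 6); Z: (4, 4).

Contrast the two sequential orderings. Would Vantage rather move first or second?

If Vantage leads: Wexler's best replies are Basic→Z, Plus→X, Deluxe→X; Vantage's induced payoffs 8, 7, 1; outcome (Basic, Z), payoffs (8, 7).
If Wexler leads: Vantage's best replies are X→Plus, Y→Basic, Z→Plus; Wexler's induced payoffs 4, 0, 3; outcome (Plus, X), payoffs (7, 4).
Vantage gets 8 moving first and 7 moving second, so Vantage prefers to move first.

first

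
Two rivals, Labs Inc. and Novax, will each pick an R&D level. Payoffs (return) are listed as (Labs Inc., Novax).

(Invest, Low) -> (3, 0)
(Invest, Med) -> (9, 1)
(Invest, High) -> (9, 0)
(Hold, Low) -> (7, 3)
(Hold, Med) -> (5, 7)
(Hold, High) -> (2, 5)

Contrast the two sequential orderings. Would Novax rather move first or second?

If Labs Inc. leads: Novax's best replies are Invest→Med, Hold→Med; Labs Inc.'s induced payoffs 9, 5; outcome (Invest, Med), payoffs (9, 1).
If Novax leads: Labs Inc.'s best replies are Low→Hold, Med→Invest, High→Invest; Novax's induced payoffs 3, 1, 0; outcome (Hold, Low), payoffs (7, 3).
Novax gets 3 moving first and 1 moving second, so Novax prefers to move first.

first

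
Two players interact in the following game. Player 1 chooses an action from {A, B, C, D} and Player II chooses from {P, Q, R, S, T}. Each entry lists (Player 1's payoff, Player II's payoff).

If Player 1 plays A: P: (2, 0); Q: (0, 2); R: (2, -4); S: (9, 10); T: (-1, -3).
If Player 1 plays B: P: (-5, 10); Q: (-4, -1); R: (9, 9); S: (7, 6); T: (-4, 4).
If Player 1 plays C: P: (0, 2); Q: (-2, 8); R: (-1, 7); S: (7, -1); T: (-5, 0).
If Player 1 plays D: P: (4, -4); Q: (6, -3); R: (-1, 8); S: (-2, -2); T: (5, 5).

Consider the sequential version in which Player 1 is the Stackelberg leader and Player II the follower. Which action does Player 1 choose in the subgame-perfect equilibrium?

Player II best-responds to each possible Player 1 move:
- A: Player II compares 0, 2, -4, 10, -3 and picks S; Player 1 would get 9.
- B: Player II compares 10, -1, 9, 6, 4 and picks P; Player 1 would get -5.
- C: Player II compares 2, 8, 7, -1, 0 and picks Q; Player 1 would get -2.
- D: Player II compares -4, -3, 8, -2, 5 and picks R; Player 1 would get -1.
Among 9, -5, -2, -1, the best is 9 at A. Subgame-perfect outcome: (A, S) with payoffs (9, 10).

A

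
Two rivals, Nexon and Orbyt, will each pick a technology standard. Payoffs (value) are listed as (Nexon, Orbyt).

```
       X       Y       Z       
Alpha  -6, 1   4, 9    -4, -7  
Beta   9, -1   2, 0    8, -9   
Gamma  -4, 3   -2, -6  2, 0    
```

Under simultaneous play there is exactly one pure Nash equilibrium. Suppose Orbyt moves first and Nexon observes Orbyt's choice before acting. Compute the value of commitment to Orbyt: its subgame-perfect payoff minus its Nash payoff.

Nexon best-responds to each possible Orbyt move:
- X → Nexon plays Beta (best of -6, 9, -4); Orbyt gets -1.
- Y → Nexon plays Alpha (best of 4, 2, -2); Orbyt gets 9.
- Z → Nexon plays Beta (best of -4, 8, 2); Orbyt gets -9.
Maximizing over -1, 9, -9, Orbyt chooses Y. Subgame-perfect outcome: (Alpha, Y) with payoffs (4, 9).
Now find the simultaneous Nash equilibrium.
Nexon's best replies: X→Beta; Y→Alpha; Z→Beta.
Orbyt's best replies: Alpha→Y; Beta→Y; Gamma→X.
Only (Alpha, Y) has each player best-responding; Nash payoffs (4, 9).
Orbyt's commitment gain: 9 − 9 = 0.

0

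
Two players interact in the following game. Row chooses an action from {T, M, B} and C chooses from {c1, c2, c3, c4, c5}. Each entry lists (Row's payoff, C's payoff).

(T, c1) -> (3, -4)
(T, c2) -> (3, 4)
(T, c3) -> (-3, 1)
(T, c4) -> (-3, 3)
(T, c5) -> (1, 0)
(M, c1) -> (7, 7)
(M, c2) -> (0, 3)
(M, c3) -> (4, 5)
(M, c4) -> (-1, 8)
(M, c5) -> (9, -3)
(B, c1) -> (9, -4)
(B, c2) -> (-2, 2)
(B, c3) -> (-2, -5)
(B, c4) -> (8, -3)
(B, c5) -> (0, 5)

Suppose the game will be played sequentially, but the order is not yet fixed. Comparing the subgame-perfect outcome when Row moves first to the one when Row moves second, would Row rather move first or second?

second

If Row leads: C's best replies are T→c2, M→c4, B→c5; Row's induced payoffs 3, -1, 0; outcome (T, c2), payoffs (3, 4).
If C leads: Row's best replies are c1→B, c2→T, c3→M, c4→B, c5→M; C's induced payoffs -4, 4, 5, -3, -3; outcome (M, c3), payoffs (4, 5).
Row gets 3 moving first and 4 moving second, so Row prefers to move second.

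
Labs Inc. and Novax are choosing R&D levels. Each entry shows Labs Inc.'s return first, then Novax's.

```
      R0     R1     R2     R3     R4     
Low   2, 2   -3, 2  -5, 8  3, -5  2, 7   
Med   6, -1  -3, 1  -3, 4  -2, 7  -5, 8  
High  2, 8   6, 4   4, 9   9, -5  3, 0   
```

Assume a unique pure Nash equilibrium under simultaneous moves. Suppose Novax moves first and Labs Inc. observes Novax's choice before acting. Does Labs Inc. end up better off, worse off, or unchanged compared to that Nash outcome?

Labs Inc. best-responds to each possible Novax move:
- R0 → Labs Inc. plays Med (best of 2, 6, 2); Novax gets -1.
- R1 → Labs Inc. plays High (best of -3, -3, 6); Novax gets 4.
- R2 → Labs Inc. plays High (best of -5, -3, 4); Novax gets 9.
- R3 → Labs Inc. plays High (best of 3, -2, 9); Novax gets -5.
- R4 → Labs Inc. plays High (best of 2, -5, 3); Novax gets 0.
Novax's induced payoffs are -1, 4, 9, -5, 0, so Novax commits to R2. Subgame-perfect outcome: (High, R2) with payoffs (4, 9).
Under simultaneous play:
Labs Inc.'s best replies: R0→Med; R1→High; R2→High; R3→High; R4→High.
Novax's best replies: Low→R2; Med→R4; High→R2.
Only (High, R2) has each player best-responding; Nash payoffs (4, 9).
Labs Inc. earns 4 sequentially versus 4 at the Nash outcome: unchanged.

unchanged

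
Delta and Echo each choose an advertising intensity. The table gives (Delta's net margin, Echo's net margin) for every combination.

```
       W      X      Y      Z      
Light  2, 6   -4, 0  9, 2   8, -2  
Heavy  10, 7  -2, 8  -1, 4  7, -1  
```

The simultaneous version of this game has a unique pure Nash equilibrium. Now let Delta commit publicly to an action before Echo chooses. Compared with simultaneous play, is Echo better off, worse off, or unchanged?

Echo best-responds to each possible Delta move:
- Light → Echo plays W (best of 6, 0, 2, -2); Delta gets 2.
- Heavy → Echo plays X (best of 7, 8, 4, -1); Delta gets -2.
Maximizing over 2, -2, Delta chooses Light. Subgame-perfect outcome: (Light, W) with payoffs (2, 6).
Now find the simultaneous Nash equilibrium.
Delta's best replies: W→Heavy; X→Heavy; Y→Light; Z→Light.
Echo's best replies: Light→W; Heavy→X.
Only (Heavy, X) has each player best-responding; Nash payoffs (-2, 8).
Echo earns 6 sequentially versus 8 at the Nash outcome: worse off.

worse off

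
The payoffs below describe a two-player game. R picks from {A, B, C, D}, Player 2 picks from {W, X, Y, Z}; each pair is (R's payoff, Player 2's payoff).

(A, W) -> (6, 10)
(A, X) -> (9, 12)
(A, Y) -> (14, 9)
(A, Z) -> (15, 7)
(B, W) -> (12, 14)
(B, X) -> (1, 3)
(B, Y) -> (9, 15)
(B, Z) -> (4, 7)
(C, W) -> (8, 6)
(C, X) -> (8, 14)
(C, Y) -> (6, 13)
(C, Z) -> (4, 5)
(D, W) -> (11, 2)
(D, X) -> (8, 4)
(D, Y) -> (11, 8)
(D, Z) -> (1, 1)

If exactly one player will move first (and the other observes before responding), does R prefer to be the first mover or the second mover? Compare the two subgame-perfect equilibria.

second

If R leads: Player 2's best replies are A→X, B→Y, C→X, D→Y; R's induced payoffs 9, 9, 8, 11; outcome (D, Y), payoffs (11, 8).
If Player 2 leads: R's best replies are W→B, X→A, Y→A, Z→A; Player 2's induced payoffs 14, 12, 9, 7; outcome (B, W), payoffs (12, 14).
R gets 11 moving first and 12 moving second, so R prefers to move second.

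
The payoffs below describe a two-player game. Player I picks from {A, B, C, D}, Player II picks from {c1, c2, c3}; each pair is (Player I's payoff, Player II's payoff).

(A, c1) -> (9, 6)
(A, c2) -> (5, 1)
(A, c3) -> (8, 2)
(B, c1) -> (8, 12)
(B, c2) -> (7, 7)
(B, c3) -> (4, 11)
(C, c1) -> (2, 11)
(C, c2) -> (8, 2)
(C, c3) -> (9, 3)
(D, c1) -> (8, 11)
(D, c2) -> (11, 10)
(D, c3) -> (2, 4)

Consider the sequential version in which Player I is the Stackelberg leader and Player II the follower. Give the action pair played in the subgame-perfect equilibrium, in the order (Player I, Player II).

Backward induction with Player I moving first.
- A: BR = c1, leader payoff 9.
- B: BR = c1, leader payoff 8.
- C: BR = c1, leader payoff 2.
- D: BR = c1, leader payoff 8.
Maximizing over 9, 8, 2, 8, Player I chooses A. Subgame-perfect outcome: (A, c1) with payoffs (9, 6).

(A, c1)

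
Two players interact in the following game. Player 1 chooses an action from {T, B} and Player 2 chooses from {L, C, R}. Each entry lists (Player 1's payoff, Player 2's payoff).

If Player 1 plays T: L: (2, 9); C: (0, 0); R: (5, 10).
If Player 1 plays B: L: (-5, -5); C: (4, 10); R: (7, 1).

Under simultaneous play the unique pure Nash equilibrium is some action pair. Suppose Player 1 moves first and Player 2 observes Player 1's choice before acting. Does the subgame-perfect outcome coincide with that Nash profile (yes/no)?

no

Player 2 best-responds to each possible Player 1 move:
- T → Player 2 plays R (best of 9, 0, 10); Player 1 gets 5.
- B → Player 2 plays C (best of -5, 10, 1); Player 1 gets 4.
Player 1's induced payoffs are 5, 4, so Player 1 commits to T. Subgame-perfect outcome: (T, R) with payoffs (5, 10).
For the simultaneous game, intersect best replies.
Player 1's best replies: L→T; C→B; R→B.
Player 2's best replies: T→R; B→C.
Only (B, C) has each player best-responding; Nash payoffs (4, 10).
Sequential outcome (T, R) differs from the Nash profile (B, C).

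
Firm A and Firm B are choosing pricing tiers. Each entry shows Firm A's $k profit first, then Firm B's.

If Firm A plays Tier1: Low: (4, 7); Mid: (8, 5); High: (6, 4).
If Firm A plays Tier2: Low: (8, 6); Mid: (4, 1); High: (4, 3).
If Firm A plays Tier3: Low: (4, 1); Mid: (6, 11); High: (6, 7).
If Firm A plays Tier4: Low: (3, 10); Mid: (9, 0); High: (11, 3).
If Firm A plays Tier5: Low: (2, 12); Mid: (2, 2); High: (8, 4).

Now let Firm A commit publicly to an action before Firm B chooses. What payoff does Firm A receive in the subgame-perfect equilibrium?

Backward induction with Firm A moving first.
- Tier1 → Firm B plays Low (best of 7, 5, 4); Firm A gets 4.
- Tier2 → Firm B plays Low (best of 6, 1, 3); Firm A gets 8.
- Tier3 → Firm B plays Mid (best of 1, 11, 7); Firm A gets 6.
- Tier4 → Firm B plays Low (best of 10, 0, 3); Firm A gets 3.
- Tier5 → Firm B plays Low (best of 12, 2, 4); Firm A gets 2.
Maximizing over 4, 8, 6, 3, 2, Firm A chooses Tier2. Subgame-perfect outcome: (Tier2, Low) with payoffs (8, 6).

8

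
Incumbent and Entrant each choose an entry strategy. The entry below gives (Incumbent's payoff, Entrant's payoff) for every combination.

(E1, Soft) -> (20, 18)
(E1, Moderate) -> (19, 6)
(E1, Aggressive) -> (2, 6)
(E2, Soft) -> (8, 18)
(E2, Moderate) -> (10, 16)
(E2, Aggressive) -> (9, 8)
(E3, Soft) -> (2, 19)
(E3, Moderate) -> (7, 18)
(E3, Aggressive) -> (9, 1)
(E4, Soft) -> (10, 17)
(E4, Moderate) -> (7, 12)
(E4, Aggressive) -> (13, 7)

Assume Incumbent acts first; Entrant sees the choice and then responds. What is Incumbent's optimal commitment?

Solve by backward induction (Incumbent leads).
- E1 → Entrant plays Soft (best of 18, 6, 6); Incumbent gets 20.
- E2 → Entrant plays Soft (best of 18, 16, 8); Incumbent gets 8.
- E3 → Entrant plays Soft (best of 19, 18, 1); Incumbent gets 2.
- E4 → Entrant plays Soft (best of 17, 12, 7); Incumbent gets 10.
Maximizing over 20, 8, 2, 10, Incumbent chooses E1. Subgame-perfect outcome: (E1, Soft) with payoffs (20, 18).

E1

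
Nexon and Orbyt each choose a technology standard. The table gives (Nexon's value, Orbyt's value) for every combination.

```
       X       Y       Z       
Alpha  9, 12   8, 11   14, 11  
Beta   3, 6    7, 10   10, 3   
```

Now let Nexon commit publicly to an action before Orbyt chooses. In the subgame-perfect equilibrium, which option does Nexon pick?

Work backward from Orbyt's decision.
- Alpha: Orbyt compares 12, 11, 11 and picks X; Nexon would get 9.
- Beta: Orbyt compares 6, 10, 3 and picks Y; Nexon would get 7.
Among 9, 7, the best is 9 at Alpha. Subgame-perfect outcome: (Alpha, X) with payoffs (9, 12).

Alpha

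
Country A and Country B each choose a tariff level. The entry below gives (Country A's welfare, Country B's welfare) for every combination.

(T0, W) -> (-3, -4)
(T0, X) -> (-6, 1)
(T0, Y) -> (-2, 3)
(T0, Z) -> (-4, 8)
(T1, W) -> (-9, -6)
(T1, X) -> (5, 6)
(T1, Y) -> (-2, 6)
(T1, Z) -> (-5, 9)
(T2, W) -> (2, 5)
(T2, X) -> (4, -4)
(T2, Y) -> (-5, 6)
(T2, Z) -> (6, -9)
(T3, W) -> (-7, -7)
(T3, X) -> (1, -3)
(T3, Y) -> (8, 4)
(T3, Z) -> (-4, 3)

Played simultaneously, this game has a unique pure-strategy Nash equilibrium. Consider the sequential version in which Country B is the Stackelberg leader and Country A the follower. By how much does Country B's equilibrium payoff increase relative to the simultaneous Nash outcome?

Solve by backward induction (Country B leads).
- W: BR = T2, leader payoff 5.
- X: BR = T1, leader payoff 6.
- Y: BR = T3, leader payoff 4.
- Z: BR = T2, leader payoff -9.
Maximizing over 5, 6, 4, -9, Country B chooses X. Subgame-perfect outcome: (T1, X) with payoffs (5, 6).
Under simultaneous play:
Country A's best replies: W→T2; X→T1; Y→T3; Z→T2.
Country B's best replies: T0→Z; T1→Z; T2→Y; T3→Y.
The unique mutual best reply is (T3, Y), giving (8, 4).
Country B's commitment gain: 6 − 4 = 2.

2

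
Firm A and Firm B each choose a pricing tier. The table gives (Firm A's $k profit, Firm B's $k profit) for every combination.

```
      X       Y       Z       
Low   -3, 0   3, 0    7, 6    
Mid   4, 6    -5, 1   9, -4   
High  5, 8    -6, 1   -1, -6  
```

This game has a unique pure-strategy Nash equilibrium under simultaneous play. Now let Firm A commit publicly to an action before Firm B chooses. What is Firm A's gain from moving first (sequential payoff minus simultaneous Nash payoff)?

2

Solve by backward induction (Firm A leads).
- Low: BR = Z, leader payoff 7.
- Mid: BR = X, leader payoff 4.
- High: BR = X, leader payoff 5.
Firm A's induced payoffs are 7, 4, 5, so Firm A commits to Low. Subgame-perfect outcome: (Low, Z) with payoffs (7, 6).
Now find the simultaneous Nash equilibrium.
Firm A's best replies: X→High; Y→Low; Z→Mid.
Firm B's best replies: Low→Z; Mid→X; High→X.
The unique mutual best reply is (High, X), giving (5, 8).
Firm A's commitment gain: 7 − 5 = 2.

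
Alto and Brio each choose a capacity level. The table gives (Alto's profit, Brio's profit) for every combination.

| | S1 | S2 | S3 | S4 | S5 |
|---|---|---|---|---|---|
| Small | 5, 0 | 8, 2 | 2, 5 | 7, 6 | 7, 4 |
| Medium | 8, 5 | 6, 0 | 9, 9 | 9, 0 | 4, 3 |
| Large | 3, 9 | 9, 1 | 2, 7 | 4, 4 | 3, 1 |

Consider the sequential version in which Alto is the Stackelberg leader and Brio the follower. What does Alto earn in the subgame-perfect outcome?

9

Solve by backward induction (Alto leads).
- Small: BR = S4, leader payoff 7.
- Medium: BR = S3, leader payoff 9.
- Large: BR = S1, leader payoff 3.
Maximizing over 7, 9, 3, Alto chooses Medium. Subgame-perfect outcome: (Medium, S3) with payoffs (9, 9).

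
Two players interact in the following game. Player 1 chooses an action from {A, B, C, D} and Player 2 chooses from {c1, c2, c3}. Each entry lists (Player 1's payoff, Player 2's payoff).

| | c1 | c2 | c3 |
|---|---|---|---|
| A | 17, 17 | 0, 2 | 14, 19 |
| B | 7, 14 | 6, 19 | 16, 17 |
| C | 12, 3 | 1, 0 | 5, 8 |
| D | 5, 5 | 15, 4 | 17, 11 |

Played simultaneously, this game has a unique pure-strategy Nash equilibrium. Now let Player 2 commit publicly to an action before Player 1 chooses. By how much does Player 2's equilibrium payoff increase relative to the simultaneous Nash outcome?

6

Backward induction with Player 2 moving first.
- c1 → Player 1 plays A (best of 17, 7, 12, 5); Player 2 gets 17.
- c2 → Player 1 plays D (best of 0, 6, 1, 15); Player 2 gets 4.
- c3 → Player 1 plays D (best of 14, 16, 5, 17); Player 2 gets 11.
Player 2's induced payoffs are 17, 4, 11, so Player 2 commits to c1. Subgame-perfect outcome: (A, c1) with payoffs (17, 17).
Now find the simultaneous Nash equilibrium.
Player 1's best replies: c1→A; c2→D; c3→D.
Player 2's best replies: A→c3; B→c2; C→c3; D→c3.
The unique mutual best reply is (D, c3), giving (17, 11).
Player 2's commitment gain: 17 − 11 = 6.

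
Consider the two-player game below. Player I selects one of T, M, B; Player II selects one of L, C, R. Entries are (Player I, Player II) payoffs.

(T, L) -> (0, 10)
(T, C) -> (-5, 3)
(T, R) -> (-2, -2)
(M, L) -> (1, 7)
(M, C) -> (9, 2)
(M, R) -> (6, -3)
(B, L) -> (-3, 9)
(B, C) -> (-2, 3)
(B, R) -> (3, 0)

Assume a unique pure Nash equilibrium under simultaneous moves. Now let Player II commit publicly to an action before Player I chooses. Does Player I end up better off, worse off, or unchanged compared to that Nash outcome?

unchanged

Player I best-responds to each possible Player II move:
- L: Player I compares 0, 1, -3 and picks M; Player II would get 7.
- C: Player I compares -5, 9, -2 and picks M; Player II would get 2.
- R: Player I compares -2, 6, 3 and picks M; Player II would get -3.
Player II's induced payoffs are 7, 2, -3, so Player II commits to L. Subgame-perfect outcome: (M, L) with payoffs (1, 7).
Now find the simultaneous Nash equilibrium.
Player I's best replies: L→M; C→M; R→M.
Player II's best replies: T→L; M→L; B→L.
The unique mutual best reply is (M, L), giving (1, 7).
Player I earns 1 sequentially versus 1 at the Nash outcome: unchanged.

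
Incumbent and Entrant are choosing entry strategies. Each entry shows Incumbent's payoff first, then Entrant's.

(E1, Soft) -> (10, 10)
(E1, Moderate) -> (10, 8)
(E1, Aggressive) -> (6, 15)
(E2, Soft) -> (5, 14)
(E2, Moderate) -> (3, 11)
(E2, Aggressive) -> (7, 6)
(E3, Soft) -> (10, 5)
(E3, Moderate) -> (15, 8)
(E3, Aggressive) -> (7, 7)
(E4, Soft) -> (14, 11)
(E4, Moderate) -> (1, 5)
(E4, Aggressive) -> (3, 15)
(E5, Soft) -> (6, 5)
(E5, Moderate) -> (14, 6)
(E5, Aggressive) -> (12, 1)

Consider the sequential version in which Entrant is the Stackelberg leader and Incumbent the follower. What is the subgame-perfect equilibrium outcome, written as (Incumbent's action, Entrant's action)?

Backward induction with Entrant moving first.
- Soft: Incumbent compares 10, 5, 10, 14, 6 and picks E4; Entrant would get 11.
- Moderate: Incumbent compares 10, 3, 15, 1, 14 and picks E3; Entrant would get 8.
- Aggressive: Incumbent compares 6, 7, 7, 3, 12 and picks E5; Entrant would get 1.
Maximizing over 11, 8, 1, Entrant chooses Soft. Subgame-perfect outcome: (E4, Soft) with payoffs (14, 11).

(E4, Soft)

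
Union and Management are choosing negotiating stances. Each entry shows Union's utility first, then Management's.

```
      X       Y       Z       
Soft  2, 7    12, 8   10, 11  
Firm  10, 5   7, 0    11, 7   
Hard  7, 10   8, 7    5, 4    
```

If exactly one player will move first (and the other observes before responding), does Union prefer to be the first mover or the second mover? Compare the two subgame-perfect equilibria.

If Union leads: Management's best replies are Soft→Z, Firm→Z, Hard→X; Union's induced payoffs 10, 11, 7; outcome (Firm, Z), payoffs (11, 7).
If Management leads: Union's best replies are X→Firm, Y→Soft, Z→Firm; Management's induced payoffs 5, 8, 7; outcome (Soft, Y), payoffs (12, 8).
Union gets 11 moving first and 12 moving second, so Union prefers to move second.

second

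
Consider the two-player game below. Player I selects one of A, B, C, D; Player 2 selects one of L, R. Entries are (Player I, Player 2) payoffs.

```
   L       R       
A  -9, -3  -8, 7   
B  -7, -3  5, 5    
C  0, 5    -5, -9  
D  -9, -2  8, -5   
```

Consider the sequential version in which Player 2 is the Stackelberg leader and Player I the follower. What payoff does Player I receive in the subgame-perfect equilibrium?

Player I best-responds to each possible Player 2 move:
- L: Player I compares -9, -7, 0, -9 and picks C; Player 2 would get 5.
- R: Player I compares -8, 5, -5, 8 and picks D; Player 2 would get -5.
Maximizing over 5, -5, Player 2 chooses L. Subgame-perfect outcome: (C, L) with payoffs (0, 5).

0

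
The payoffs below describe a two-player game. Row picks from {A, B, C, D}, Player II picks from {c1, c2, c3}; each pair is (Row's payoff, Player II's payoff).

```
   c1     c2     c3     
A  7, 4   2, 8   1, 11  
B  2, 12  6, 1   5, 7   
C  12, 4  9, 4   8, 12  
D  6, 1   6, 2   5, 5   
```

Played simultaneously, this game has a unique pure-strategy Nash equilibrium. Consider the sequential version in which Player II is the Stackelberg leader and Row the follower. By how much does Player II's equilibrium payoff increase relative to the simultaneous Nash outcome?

Work backward from Row's decision.
- c1: BR = C, leader payoff 4.
- c2: BR = C, leader payoff 4.
- c3: BR = C, leader payoff 12.
Among 4, 4, 12, the best is 12 at c3. Subgame-perfect outcome: (C, c3) with payoffs (8, 12).
For the simultaneous game, intersect best replies.
Row's best replies: c1→C; c2→C; c3→C.
Player II's best replies: A→c3; B→c1; C→c3; D→c3.
Only (C, c3) has each player best-responding; Nash payoffs (8, 12).
Player II's commitment gain: 12 − 12 = 0.

0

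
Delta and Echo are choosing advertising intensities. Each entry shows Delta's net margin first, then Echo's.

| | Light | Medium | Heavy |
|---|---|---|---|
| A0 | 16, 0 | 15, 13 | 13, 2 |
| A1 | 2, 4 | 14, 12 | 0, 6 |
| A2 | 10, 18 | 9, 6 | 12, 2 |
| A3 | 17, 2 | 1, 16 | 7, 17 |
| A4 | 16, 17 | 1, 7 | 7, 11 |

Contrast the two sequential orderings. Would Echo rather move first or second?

If Delta leads: Echo's best replies are A0→Medium, A1→Medium, A2→Light, A3→Heavy, A4→Light; Delta's induced payoffs 15, 14, 10, 7, 16; outcome (A4, Light), payoffs (16, 17).
If Echo leads: Delta's best replies are Light→A3, Medium→A0, Heavy→A0; Echo's induced payoffs 2, 13, 2; outcome (A0, Medium), payoffs (15, 13).
Echo gets 13 moving first and 17 moving second, so Echo prefers to move second.

second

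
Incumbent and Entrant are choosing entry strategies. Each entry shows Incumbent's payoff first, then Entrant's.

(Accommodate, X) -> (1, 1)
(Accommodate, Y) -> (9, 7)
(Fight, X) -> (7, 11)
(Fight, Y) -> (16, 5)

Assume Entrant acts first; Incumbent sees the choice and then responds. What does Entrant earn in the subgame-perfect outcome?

Backward induction with Entrant moving first.
- X → Incumbent plays Fight (best of 1, 7); Entrant gets 11.
- Y → Incumbent plays Fight (best of 9, 16); Entrant gets 5.
Entrant's induced payoffs are 11, 5, so Entrant commits to X. Subgame-perfect outcome: (Fight, X) with payoffs (7, 11).

11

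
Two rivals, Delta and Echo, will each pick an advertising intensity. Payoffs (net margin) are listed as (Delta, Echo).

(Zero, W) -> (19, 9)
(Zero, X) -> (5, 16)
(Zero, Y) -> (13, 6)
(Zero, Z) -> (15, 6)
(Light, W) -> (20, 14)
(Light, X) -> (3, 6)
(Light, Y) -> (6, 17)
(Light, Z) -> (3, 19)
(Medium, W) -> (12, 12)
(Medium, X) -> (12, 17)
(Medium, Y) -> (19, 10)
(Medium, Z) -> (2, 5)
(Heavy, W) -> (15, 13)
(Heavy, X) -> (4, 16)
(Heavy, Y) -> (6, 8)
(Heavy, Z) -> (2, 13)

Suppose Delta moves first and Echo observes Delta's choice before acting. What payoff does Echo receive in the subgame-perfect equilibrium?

Solve by backward induction (Delta leads).
- Zero → Echo plays X (best of 9, 16, 6, 6); Delta gets 5.
- Light → Echo plays Z (best of 14, 6, 17, 19); Delta gets 3.
- Medium → Echo plays X (best of 12, 17, 10, 5); Delta gets 12.
- Heavy → Echo plays X (best of 13, 16, 8, 13); Delta gets 4.
Among 5, 3, 12, 4, the best is 12 at Medium. Subgame-perfect outcome: (Medium, X) with payoffs (12, 17).

17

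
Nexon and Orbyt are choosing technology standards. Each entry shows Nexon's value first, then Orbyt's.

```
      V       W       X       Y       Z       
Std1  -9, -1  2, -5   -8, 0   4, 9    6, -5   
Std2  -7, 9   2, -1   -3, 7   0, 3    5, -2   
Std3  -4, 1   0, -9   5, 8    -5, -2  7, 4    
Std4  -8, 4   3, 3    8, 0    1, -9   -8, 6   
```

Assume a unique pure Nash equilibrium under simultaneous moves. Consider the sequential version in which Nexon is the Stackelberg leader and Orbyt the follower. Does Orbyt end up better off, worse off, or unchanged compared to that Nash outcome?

Backward induction with Nexon moving first.
- Std1 → Orbyt plays Y (best of -1, -5, 0, 9, -5); Nexon gets 4.
- Std2 → Orbyt plays V (best of 9, -1, 7, 3, -2); Nexon gets -7.
- Std3 → Orbyt plays X (best of 1, -9, 8, -2, 4); Nexon gets 5.
- Std4 → Orbyt plays Z (best of 4, 3, 0, -9, 6); Nexon gets -8.
Maximizing over 4, -7, 5, -8, Nexon chooses Std3. Subgame-perfect outcome: (Std3, X) with payoffs (5, 8).
Now find the simultaneous Nash equilibrium.
Nexon's best replies: V→Std3; W→Std4; X→Std4; Y→Std1; Z→Std3.
Orbyt's best replies: Std1→Y; Std2→V; Std3→X; Std4→Z.
Only (Std1, Y) has each player best-responding; Nash payoffs (4, 9).
Orbyt earns 8 sequentially versus 9 at the Nash outcome: worse off.

worse off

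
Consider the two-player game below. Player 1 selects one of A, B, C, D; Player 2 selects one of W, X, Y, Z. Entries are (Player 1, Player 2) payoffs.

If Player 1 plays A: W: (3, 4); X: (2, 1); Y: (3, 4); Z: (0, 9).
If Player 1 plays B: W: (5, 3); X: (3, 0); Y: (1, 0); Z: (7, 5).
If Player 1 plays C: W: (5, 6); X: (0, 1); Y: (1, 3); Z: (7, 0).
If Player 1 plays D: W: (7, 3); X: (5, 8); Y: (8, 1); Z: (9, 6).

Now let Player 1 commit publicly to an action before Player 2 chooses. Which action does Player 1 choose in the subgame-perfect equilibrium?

B

Backward induction with Player 1 moving first.
- A: BR = Z, leader payoff 0.
- B: BR = Z, leader payoff 7.
- C: BR = W, leader payoff 5.
- D: BR = X, leader payoff 5.
Maximizing over 0, 7, 5, 5, Player 1 chooses B. Subgame-perfect outcome: (B, Z) with payoffs (7, 5).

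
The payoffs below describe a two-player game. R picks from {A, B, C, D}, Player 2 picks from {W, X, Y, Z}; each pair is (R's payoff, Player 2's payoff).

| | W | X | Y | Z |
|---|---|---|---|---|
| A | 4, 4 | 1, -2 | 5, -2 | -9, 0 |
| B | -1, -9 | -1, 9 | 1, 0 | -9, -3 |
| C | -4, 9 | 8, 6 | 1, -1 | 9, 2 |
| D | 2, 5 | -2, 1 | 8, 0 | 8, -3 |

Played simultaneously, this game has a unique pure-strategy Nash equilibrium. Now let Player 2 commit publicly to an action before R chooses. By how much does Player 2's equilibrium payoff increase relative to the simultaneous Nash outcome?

Solve by backward induction (Player 2 leads).
- W: R compares 4, -1, -4, 2 and picks A; Player 2 would get 4.
- X: R compares 1, -1, 8, -2 and picks C; Player 2 would get 6.
- Y: R compares 5, 1, 1, 8 and picks D; Player 2 would get 0.
- Z: R compares -9, -9, 9, 8 and picks C; Player 2 would get 2.
Maximizing over 4, 6, 0, 2, Player 2 chooses X. Subgame-perfect outcome: (C, X) with payoffs (8, 6).
For the simultaneous game, intersect best replies.
R's best replies: W→A; X→C; Y→D; Z→C.
Player 2's best replies: A→W; B→X; C→W; D→W.
Only (A, W) has each player best-responding; Nash payoffs (4, 4).
Player 2's commitment gain: 6 − 4 = 2.

2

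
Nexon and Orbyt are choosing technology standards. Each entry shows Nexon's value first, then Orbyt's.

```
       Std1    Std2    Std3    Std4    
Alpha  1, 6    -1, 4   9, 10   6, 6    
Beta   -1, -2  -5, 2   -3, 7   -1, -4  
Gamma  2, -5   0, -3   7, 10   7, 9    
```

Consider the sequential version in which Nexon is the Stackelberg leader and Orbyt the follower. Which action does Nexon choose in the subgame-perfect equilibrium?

Alpha

Work backward from Orbyt's decision.
- Alpha → Orbyt plays Std3 (best of 6, 4, 10, 6); Nexon gets 9.
- Beta → Orbyt plays Std3 (best of -2, 2, 7, -4); Nexon gets -3.
- Gamma → Orbyt plays Std3 (best of -5, -3, 10, 9); Nexon gets 7.
Maximizing over 9, -3, 7, Nexon chooses Alpha. Subgame-perfect outcome: (Alpha, Std3) with payoffs (9, 10).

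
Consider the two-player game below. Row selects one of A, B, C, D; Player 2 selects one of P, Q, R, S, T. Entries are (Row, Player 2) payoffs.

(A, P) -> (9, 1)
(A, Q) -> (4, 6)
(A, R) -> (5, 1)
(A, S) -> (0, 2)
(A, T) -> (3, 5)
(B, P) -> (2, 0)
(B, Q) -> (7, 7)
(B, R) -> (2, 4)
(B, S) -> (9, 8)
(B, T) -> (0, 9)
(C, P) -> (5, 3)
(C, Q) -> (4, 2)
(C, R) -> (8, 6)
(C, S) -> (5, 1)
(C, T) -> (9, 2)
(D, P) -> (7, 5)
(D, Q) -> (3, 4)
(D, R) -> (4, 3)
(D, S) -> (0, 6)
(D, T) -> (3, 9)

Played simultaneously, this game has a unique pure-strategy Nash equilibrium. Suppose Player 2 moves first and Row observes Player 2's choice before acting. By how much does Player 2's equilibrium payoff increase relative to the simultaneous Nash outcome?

Row best-responds to each possible Player 2 move:
- P: Row compares 9, 2, 5, 7 and picks A; Player 2 would get 1.
- Q: Row compares 4, 7, 4, 3 and picks B; Player 2 would get 7.
- R: Row compares 5, 2, 8, 4 and picks C; Player 2 would get 6.
- S: Row compares 0, 9, 5, 0 and picks B; Player 2 would get 8.
- T: Row compares 3, 0, 9, 3 and picks C; Player 2 would get 2.
Maximizing over 1, 7, 6, 8, 2, Player 2 chooses S. Subgame-perfect outcome: (B, S) with payoffs (9, 8).
Under simultaneous play:
Row's best replies: P→A; Q→B; R→C; S→B; T→C.
Player 2's best replies: A→Q; B→T; C→R; D→T.
Only (C, R) has each player best-responding; Nash payoffs (8, 6).
Player 2's commitment gain: 8 − 6 = 2.

2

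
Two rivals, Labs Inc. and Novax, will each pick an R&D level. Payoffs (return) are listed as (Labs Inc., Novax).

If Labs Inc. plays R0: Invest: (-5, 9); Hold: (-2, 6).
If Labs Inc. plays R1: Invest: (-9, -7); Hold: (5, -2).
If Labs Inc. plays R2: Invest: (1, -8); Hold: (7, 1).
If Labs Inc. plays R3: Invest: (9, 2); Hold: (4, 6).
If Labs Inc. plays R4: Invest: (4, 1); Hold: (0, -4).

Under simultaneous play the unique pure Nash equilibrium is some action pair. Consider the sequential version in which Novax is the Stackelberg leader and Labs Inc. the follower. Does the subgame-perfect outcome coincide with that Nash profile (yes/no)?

no

Labs Inc. best-responds to each possible Novax move:
- Invest: Labs Inc. compares -5, -9, 1, 9, 4 and picks R3; Novax would get 2.
- Hold: Labs Inc. compares -2, 5, 7, 4, 0 and picks R2; Novax would get 1.
Maximizing over 2, 1, Novax chooses Invest. Subgame-perfect outcome: (R3, Invest) with payoffs (9, 2).
Under simultaneous play:
Labs Inc.'s best replies: Invest→R3; Hold→R2.
Novax's best replies: R0→Invest; R1→Hold; R2→Hold; R3→Hold; R4→Invest.
The unique mutual best reply is (R2, Hold), giving (7, 1).
Sequential outcome (R3, Invest) differs from the Nash profile (R2, Hold).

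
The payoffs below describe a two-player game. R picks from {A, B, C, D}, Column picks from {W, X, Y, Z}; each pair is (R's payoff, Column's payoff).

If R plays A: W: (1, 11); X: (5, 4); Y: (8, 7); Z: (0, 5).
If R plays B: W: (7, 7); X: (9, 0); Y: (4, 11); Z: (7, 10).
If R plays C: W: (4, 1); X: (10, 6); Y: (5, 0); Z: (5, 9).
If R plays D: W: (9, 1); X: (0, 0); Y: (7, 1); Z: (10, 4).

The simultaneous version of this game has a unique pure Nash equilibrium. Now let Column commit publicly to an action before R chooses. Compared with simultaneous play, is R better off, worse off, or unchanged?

worse off

R best-responds to each possible Column move:
- W: R compares 1, 7, 4, 9 and picks D; Column would get 1.
- X: R compares 5, 9, 10, 0 and picks C; Column would get 6.
- Y: R compares 8, 4, 5, 7 and picks A; Column would get 7.
- Z: R compares 0, 7, 5, 10 and picks D; Column would get 4.
Maximizing over 1, 6, 7, 4, Column chooses Y. Subgame-perfect outcome: (A, Y) with payoffs (8, 7).
Now find the simultaneous Nash equilibrium.
R's best replies: W→D; X→C; Y→A; Z→D.
Column's best replies: A→W; B→Y; C→Z; D→Z.
Only (D, Z) has each player best-responding; Nash payoffs (10, 4).
R earns 8 sequentially versus 10 at the Nash outcome: worse off.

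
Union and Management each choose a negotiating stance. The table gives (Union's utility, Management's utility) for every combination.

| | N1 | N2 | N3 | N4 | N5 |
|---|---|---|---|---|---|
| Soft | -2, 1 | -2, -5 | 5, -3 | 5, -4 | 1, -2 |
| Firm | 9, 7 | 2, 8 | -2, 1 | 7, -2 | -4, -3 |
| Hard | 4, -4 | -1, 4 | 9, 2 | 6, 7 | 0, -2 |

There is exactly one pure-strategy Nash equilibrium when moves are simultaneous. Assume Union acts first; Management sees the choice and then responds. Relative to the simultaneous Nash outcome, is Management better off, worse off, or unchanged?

Solve by backward induction (Union leads).
- Soft: Management compares 1, -5, -3, -4, -2 and picks N1; Union would get -2.
- Firm: Management compares 7, 8, 1, -2, -3 and picks N2; Union would get 2.
- Hard: Management compares -4, 4, 2, 7, -2 and picks N4; Union would get 6.
Union's induced payoffs are -2, 2, 6, so Union commits to Hard. Subgame-perfect outcome: (Hard, N4) with payoffs (6, 7).
For the simultaneous game, intersect best replies.
Union's best replies: N1→Firm; N2→Firm; N3→Hard; N4→Firm; N5→Soft.
Management's best replies: Soft→N1; Firm→N2; Hard→N4.
The unique mutual best reply is (Firm, N2), giving (2, 8).
Management earns 7 sequentially versus 8 at the Nash outcome: worse off.

worse off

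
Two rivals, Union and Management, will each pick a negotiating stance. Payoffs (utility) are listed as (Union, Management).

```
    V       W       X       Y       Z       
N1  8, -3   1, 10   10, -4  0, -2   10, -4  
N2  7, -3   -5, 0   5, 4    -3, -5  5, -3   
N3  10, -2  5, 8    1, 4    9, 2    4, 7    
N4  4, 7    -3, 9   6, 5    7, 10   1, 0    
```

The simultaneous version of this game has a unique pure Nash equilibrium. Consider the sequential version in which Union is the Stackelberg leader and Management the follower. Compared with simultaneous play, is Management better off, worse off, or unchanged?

better off

Backward induction with Union moving first.
- N1 → Management plays W (best of -3, 10, -4, -2, -4); Union gets 1.
- N2 → Management plays X (best of -3, 0, 4, -5, -3); Union gets 5.
- N3 → Management plays W (best of -2, 8, 4, 2, 7); Union gets 5.
- N4 → Management plays Y (best of 7, 9, 5, 10, 0); Union gets 7.
Union's induced payoffs are 1, 5, 5, 7, so Union commits to N4. Subgame-perfect outcome: (N4, Y) with payoffs (7, 10).
Now find the simultaneous Nash equilibrium.
Union's best replies: V→N3; W→N3; X→N1; Y→N3; Z→N1.
Management's best replies: N1→W; N2→X; N3→W; N4→Y.
The unique mutual best reply is (N3, W), giving (5, 8).
Management earns 10 sequentially versus 8 at the Nash outcome: better off.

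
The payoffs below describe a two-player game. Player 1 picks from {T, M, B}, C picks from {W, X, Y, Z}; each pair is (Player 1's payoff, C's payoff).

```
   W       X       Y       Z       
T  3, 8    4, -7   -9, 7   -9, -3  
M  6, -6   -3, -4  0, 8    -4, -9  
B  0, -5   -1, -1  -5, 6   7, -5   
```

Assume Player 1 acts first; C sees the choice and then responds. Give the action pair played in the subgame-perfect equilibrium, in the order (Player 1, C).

(T, W)

Backward induction with Player 1 moving first.
- T: C compares 8, -7, 7, -3 and picks W; Player 1 would get 3.
- M: C compares -6, -4, 8, -9 and picks Y; Player 1 would get 0.
- B: C compares -5, -1, 6, -5 and picks Y; Player 1 would get -5.
Maximizing over 3, 0, -5, Player 1 chooses T. Subgame-perfect outcome: (T, W) with payoffs (3, 8).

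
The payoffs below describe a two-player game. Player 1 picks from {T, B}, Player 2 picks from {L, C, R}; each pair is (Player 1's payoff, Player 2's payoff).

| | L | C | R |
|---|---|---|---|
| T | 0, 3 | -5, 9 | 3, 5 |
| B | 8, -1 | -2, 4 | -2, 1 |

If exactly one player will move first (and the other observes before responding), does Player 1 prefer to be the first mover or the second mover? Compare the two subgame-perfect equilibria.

second

If Player 1 leads: Player 2's best replies are T→C, B→C; Player 1's induced payoffs -5, -2; outcome (B, C), payoffs (-2, 4).
If Player 2 leads: Player 1's best replies are L→B, C→B, R→T; Player 2's induced payoffs -1, 4, 5; outcome (T, R), payoffs (3, 5).
Player 1 gets -2 moving first and 3 moving second, so Player 1 prefers to move second.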